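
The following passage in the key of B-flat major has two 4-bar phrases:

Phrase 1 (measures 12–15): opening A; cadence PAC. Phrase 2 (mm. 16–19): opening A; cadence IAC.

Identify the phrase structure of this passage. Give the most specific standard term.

phrase group

The second phrase closes with an imperfect authentic cadence, which is not stronger than the first phrase's perfect authentic cadence; without a weak→strong cadential pair there is no antecedent–consequent relationship, so this is a phrase group rather than a period.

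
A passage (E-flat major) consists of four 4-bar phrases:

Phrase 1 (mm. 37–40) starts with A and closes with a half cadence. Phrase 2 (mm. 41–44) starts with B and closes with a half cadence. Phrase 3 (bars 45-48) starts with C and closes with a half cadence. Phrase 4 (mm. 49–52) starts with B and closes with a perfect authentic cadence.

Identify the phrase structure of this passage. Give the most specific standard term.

Four phrases in two halves: the first half (mm. 37–44) ends with a half cadence, the second (measures 45–52) with a perfect authentic cadence — a large antecedent–consequent pair, i.e. a double period.
Phrase 3 begins with different material from phrase 1, making it contrasting.

contrasting double period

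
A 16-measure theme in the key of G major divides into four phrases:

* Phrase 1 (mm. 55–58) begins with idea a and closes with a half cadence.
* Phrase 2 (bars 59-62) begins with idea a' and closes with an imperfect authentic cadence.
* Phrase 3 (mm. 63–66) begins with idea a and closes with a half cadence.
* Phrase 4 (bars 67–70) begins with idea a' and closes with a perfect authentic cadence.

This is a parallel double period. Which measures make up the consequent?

In a double period the first pair of phrases (ending imperfect authentic cadence) is the large antecedent and the second pair (ending perfect authentic cadence) is the large consequent; the consequent is measures 63–70.

measures 63–70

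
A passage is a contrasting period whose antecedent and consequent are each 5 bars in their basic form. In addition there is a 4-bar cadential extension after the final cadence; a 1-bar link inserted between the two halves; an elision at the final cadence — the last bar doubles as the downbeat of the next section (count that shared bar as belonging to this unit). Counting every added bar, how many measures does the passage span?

15 measures

Basic contrasting period: 5 + 5 = 10 bars.
10 (basic form) + 4 (cadential extension) + 1 (link) = 15.
The elision shares a bar with the next section but does not change this unit's count.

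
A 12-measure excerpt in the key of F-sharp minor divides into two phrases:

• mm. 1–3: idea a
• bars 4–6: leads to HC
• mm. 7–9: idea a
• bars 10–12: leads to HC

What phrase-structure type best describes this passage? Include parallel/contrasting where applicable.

Both phrases have the same opening (a) and the same cadence (half cadence): the second is a restatement, not a consequent, so this is a repeated phrase rather than a period.

repeated phrase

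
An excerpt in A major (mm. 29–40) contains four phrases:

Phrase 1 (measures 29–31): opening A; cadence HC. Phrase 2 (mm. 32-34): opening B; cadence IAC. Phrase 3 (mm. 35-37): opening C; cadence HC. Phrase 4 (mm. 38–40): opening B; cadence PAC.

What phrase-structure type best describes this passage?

contrasting double period

Four phrases in two halves: the first half (mm. 29–34) ends with an imperfect authentic cadence, the second (mm. 35-40) with a perfect authentic cadence — a large antecedent–consequent pair, i.e. a double period.
Phrase 3 begins with different material from phrase 1, making it contrasting.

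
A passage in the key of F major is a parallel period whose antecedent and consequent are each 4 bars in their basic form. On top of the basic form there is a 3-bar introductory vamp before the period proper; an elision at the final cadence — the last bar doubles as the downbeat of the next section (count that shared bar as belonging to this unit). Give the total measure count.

Basic parallel period: 4 + 4 = 8 bars.
8 (basic form) + 3 (introduction) = 11.
The elision shares a bar with the next section but does not change this unit's count.

11 measures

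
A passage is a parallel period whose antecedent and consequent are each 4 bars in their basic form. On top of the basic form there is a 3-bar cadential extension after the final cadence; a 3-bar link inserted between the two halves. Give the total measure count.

Basic parallel period: 4 + 4 = 8 bars.
8 (basic form) + 3 (cadential extension) + 3 (link) = 14.

14 measures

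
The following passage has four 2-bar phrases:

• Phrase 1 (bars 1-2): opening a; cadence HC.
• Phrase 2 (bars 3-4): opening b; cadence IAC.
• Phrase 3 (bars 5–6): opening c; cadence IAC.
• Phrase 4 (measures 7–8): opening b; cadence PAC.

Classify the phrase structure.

Four phrases in two halves: the first half (mm. 1–4) ends with an imperfect authentic cadence, the second (bars 5–8) with a perfect authentic cadence — a large antecedent–consequent pair, i.e. a double period.
Phrase 3 begins with different material from phrase 1, making it contrasting.

contrasting double period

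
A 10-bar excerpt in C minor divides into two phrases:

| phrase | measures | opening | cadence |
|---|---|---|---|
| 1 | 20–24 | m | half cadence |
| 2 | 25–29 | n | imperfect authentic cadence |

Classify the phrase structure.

contrasting period

Phrase 1 ends with a half cadence (weaker) and phrase 2 with an imperfect authentic cadence (stronger): antecedent + consequent = a period.
The two phrases open with different material (m / n), so the period is contrasting.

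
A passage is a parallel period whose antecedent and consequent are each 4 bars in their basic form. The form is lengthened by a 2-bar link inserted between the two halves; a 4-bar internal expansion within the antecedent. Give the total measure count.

14 measures

Basic parallel period: 4 + 4 = 8 bars.
8 (basic form) + 2 (link) + 4 (internal expansion) = 14.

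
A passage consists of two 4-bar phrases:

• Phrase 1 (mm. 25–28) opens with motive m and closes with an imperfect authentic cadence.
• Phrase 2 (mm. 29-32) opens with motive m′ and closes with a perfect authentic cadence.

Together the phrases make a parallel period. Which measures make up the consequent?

measures 29–32

The phrase ending with the weaker cadence (imperfect authentic cadence) is the antecedent; the one ending more conclusively (perfect authentic cadence) is the consequent. The consequent is measures 29–32.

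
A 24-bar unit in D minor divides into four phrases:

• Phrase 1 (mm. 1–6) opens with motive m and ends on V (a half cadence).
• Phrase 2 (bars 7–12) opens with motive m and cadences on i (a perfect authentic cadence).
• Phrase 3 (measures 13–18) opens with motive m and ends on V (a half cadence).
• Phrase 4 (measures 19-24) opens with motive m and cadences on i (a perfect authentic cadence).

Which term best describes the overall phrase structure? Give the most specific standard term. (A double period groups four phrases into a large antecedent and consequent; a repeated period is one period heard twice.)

The cadence pattern HC–PAC–HC–PAC is weak–strong twice, and phrases 3–4 restate phrases 1–2: a period heard twice, not a double period (which would end weakly at phrase 2).

repeated period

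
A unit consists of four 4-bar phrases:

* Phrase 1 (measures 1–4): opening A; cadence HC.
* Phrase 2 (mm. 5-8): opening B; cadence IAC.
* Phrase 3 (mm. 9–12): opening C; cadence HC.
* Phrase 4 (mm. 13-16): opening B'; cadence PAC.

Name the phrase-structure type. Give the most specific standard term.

contrasting double period

Four phrases in two halves: the first half (mm. 1–8) ends with an imperfect authentic cadence, the second (mm. 9–16) with a perfect authentic cadence — a large antecedent–consequent pair, i.e. a double period.
Phrase 3 begins with different material from phrase 1, making it contrasting.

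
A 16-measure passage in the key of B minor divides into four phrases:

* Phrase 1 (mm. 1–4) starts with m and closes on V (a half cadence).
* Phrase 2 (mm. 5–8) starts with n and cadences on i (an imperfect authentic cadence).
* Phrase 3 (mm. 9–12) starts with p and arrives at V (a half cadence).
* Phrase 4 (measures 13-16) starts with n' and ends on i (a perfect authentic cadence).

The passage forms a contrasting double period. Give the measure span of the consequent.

measures 9–16

In a double period the first pair of phrases (ending imperfect authentic cadence) is the large antecedent and the second pair (ending perfect authentic cadence) is the large consequent; the consequent is measures 9–16.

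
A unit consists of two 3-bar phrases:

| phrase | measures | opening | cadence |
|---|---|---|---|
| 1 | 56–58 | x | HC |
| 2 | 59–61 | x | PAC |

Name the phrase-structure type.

parallel period

Phrase 1 ends with a half cadence (weaker) and phrase 2 with a perfect authentic cadence (stronger): antecedent + consequent = a period.
The two phrases open with the same material (x / x), so the period is parallel.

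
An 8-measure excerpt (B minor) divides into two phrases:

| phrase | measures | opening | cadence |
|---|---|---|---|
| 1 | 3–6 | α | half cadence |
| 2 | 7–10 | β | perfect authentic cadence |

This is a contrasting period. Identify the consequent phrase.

phrase 2

The phrase ending with the weaker cadence (half cadence) is the antecedent; the one ending more conclusively (perfect authentic cadence) is the consequent. The consequent is phrase 2.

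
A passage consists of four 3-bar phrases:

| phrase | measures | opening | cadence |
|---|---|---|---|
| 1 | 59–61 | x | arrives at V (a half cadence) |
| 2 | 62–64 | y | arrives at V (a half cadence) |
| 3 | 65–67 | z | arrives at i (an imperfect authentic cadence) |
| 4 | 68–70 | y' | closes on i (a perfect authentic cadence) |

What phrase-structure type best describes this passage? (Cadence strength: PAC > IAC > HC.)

contrasting double period

Four phrases in two halves: the first half (mm. 59–64) ends with a half cadence, the second (mm. 65–70) with a perfect authentic cadence — a large antecedent–consequent pair, i.e. a double period.
Phrase 3 begins with different material from phrase 1, making it contrasting.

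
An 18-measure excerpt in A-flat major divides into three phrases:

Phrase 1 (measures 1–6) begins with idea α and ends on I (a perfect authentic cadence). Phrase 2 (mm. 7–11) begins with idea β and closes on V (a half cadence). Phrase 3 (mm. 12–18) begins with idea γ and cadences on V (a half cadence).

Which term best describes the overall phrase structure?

The final phrase closes with a half cadence, which is not stronger than the preceding half cadence; the 3 phrases lack an overall antecedent–consequent design and so form a phrase group.

phrase group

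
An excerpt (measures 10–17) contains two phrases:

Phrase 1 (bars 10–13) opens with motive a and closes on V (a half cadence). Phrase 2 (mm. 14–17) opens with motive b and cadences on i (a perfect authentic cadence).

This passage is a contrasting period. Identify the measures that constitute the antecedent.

The antecedent is the phrase ending with the weaker cadence (half cadence, phrase 1) and the consequent the one ending more conclusively (perfect authentic cadence, phrase 2); the antecedent is bars 10–13.

measures 10–13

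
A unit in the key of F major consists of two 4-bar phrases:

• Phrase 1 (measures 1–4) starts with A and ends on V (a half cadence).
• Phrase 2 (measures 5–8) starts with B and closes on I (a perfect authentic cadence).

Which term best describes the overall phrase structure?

contrasting period

Phrase 1 ends with a half cadence (weaker) and phrase 2 with a perfect authentic cadence (stronger): antecedent + consequent = a period.
The two phrases open with different material (A / B), so the period is contrasting.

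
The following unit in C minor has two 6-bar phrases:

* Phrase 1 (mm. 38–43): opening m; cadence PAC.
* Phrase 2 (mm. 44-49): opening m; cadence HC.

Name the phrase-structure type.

The second phrase closes with a half cadence, which is not stronger than the first phrase's perfect authentic cadence; without a weak→strong cadential pair there is no antecedent–consequent relationship, so this is a phrase group rather than a period.

phrase group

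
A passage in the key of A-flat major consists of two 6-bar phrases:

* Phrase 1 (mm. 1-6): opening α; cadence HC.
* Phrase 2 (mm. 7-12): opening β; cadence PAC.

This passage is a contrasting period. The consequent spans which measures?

The antecedent is the phrase ending with the weaker cadence (half cadence, phrase 1) and the consequent the one ending more conclusively (perfect authentic cadence, phrase 2); the consequent is mm. 7-12.

measures 7–12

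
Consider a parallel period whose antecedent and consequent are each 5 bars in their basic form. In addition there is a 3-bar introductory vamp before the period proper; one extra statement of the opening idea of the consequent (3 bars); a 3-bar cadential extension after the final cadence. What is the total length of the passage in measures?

19 measures

Basic parallel period: 5 + 5 = 10 bars.
10 (basic form) + 3 (introduction) + 3 (extra statement) + 3 (cadential extension) = 19.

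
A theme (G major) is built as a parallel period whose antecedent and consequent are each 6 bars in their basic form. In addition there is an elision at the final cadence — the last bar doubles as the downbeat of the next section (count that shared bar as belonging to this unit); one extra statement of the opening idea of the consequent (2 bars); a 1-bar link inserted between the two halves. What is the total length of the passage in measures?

15 measures

Basic parallel period: 6 + 6 = 12 bars.
12 (basic form) + 2 (extra statement) + 1 (link) = 15.
The elision shares a bar with the next section but does not change this unit's count.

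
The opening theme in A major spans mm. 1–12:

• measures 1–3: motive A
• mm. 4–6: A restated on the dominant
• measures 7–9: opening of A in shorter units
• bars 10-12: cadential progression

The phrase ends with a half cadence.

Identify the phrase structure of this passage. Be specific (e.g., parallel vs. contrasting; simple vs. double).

Basic idea (bars 1–3) + its repetition (mm. 4–6) form the presentation; fragmentation and cadence (bars 7-12) form the continuation — the 12-bar whole is a sentence.

sentence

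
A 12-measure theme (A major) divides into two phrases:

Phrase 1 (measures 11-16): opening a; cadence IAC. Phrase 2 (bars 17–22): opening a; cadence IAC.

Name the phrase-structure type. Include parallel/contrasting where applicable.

Both phrases have the same opening (a) and the same cadence (imperfect authentic cadence): the second is a restatement, not a consequent, so this is a repeated phrase rather than a period.

repeated phrase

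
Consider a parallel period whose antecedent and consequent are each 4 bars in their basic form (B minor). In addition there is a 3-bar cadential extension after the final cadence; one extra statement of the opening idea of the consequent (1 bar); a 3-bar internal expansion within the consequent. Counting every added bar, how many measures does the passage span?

15 measures

Basic parallel period: 4 + 4 = 8 bars.
8 (basic form) + 3 (cadential extension) + 1 (extra statement) + 3 (internal expansion) = 15.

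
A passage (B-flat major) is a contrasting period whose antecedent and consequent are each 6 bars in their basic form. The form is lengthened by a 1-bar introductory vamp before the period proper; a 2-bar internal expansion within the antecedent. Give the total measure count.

15 measures

Basic contrasting period: 6 + 6 = 12 bars.
12 (basic form) + 1 (introduction) + 2 (internal expansion) = 15.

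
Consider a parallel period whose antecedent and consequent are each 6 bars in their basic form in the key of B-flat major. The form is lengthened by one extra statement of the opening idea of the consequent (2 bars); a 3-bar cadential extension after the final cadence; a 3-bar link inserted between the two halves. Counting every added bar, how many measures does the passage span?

Basic parallel period: 6 + 6 = 12 bars.
12 (basic form) + 2 (extra statement) + 3 (cadential extension) + 3 (link) = 20.

20 measures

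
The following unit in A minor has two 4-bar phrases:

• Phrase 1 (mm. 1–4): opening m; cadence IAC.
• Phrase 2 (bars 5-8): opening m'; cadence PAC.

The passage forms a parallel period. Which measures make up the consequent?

measures 5–8

The antecedent is the phrase ending with the weaker cadence (imperfect authentic cadence, phrase 1) and the consequent the one ending more conclusively (perfect authentic cadence, phrase 2); the consequent is mm. 5–8.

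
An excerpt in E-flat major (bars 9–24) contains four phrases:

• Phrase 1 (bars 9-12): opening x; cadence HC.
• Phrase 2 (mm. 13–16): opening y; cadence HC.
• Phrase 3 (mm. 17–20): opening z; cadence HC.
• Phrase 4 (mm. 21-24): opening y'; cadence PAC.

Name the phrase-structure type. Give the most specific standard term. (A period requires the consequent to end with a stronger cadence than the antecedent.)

contrasting double period

Four phrases in two halves: the first half (measures 9–16) ends with a half cadence, the second (measures 17-24) with a perfect authentic cadence — a large antecedent–consequent pair, i.e. a double period.
Phrase 3 begins with different material from phrase 1, making it contrasting.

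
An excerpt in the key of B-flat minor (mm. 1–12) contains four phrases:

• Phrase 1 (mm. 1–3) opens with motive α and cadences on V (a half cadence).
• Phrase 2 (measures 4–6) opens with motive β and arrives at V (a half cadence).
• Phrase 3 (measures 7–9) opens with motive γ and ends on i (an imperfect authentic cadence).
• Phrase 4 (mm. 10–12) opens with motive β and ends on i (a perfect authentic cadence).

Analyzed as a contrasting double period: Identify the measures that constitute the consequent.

measures 7–12

In a double period the four phrases pair into a large antecedent (phrases 1–2, ending half cadence) and a large consequent (phrases 3–4, ending perfect authentic cadence). The consequent spans mm. 7–12.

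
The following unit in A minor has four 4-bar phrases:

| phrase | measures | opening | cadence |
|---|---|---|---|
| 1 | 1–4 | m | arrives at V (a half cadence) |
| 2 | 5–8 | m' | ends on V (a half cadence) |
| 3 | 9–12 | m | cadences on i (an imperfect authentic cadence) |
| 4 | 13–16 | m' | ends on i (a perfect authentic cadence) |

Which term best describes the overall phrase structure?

parallel double period

Four phrases in two halves: the first half (mm. 1-8) ends with a half cadence, the second (measures 9–16) with a perfect authentic cadence — a large antecedent–consequent pair, i.e. a double period.
Phrase 3 begins with the same material as phrase 1, making it parallel.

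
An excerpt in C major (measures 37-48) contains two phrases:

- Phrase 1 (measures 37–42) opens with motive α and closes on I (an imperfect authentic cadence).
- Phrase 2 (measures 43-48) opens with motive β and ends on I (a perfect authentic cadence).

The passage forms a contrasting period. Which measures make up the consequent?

measures 43–48

The antecedent is the phrase ending with the weaker cadence (imperfect authentic cadence, phrase 1) and the consequent the one ending more conclusively (perfect authentic cadence, phrase 2); the consequent is mm. 43-48.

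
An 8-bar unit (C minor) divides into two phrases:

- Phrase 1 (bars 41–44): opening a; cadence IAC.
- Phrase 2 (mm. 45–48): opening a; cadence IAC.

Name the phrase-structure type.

repeated phrase

Both phrases have the same opening (a) and the same cadence (imperfect authentic cadence): the second is a restatement, not a consequent, so this is a repeated phrase rather than a period.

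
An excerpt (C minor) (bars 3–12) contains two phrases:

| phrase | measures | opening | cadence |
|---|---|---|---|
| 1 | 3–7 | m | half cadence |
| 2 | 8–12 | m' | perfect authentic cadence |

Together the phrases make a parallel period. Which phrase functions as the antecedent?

phrase 1

The phrase ending with the weaker cadence (half cadence) is the antecedent; the one ending more conclusively (perfect authentic cadence) is the consequent. The antecedent is phrase 1.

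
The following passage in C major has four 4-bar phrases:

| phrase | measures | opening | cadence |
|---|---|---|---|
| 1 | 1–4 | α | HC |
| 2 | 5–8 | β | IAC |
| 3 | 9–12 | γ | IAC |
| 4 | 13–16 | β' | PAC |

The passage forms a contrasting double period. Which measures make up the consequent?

In a double period the four phrases pair into a large antecedent (phrases 1–2, ending imperfect authentic cadence) and a large consequent (phrases 3–4, ending perfect authentic cadence). The consequent spans measures 9–16.

measures 9–16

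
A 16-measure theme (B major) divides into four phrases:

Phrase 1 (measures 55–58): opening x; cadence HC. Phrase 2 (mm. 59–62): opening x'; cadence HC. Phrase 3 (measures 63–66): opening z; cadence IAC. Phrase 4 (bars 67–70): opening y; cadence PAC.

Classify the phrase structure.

Four phrases in two halves: the first half (bars 55–62) ends with a half cadence, the second (mm. 63–70) with a perfect authentic cadence — a large antecedent–consequent pair, i.e. a double period.
Phrase 3 begins with different material from phrase 1, making it contrasting.

contrasting double period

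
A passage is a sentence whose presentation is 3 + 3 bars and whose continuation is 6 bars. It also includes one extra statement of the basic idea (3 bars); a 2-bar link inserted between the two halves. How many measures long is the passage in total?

17 measures

Basic sentence: 3 + 3 + 6 = 12 bars.
12 (basic form) + 3 (extra statement) + 2 (link) = 17.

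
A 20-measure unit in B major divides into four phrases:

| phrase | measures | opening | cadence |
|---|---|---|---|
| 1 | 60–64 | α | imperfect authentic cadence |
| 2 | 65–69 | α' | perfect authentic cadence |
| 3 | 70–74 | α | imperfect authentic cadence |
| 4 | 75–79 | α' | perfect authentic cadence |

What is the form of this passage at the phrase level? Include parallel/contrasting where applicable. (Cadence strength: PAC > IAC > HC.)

The cadence pattern IAC–PAC–IAC–PAC is weak–strong twice, and phrases 3–4 restate phrases 1–2: a period heard twice, not a double period (which would end weakly at phrase 2).

repeated period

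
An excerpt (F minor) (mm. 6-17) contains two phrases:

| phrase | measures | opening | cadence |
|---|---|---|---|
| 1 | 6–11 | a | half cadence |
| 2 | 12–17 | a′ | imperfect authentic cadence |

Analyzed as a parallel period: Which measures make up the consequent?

measures 12–17

The antecedent is the phrase ending with the weaker cadence (half cadence, phrase 1) and the consequent the one ending more conclusively (imperfect authentic cadence, phrase 2); the consequent is bars 12-17.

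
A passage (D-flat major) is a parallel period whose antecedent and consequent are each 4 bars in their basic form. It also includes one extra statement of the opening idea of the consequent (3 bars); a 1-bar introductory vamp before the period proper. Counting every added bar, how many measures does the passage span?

Basic parallel period: 4 + 4 = 8 bars.
8 (basic form) + 3 (extra statement) + 1 (introduction) = 12.

12 measures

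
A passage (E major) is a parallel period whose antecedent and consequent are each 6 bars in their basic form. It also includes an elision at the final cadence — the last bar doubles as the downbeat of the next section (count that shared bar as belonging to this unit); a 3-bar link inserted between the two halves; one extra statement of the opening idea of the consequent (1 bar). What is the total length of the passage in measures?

Basic parallel period: 6 + 6 = 12 bars.
12 (basic form) + 3 (link) + 1 (extra statement) = 16.
The elision shares a bar with the next section but does not change this unit's count.

16 measures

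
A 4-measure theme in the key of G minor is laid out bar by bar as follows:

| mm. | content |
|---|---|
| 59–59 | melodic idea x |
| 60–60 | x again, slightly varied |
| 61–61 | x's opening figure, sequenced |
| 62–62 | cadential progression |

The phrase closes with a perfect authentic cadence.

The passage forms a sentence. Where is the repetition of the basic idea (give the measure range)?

The presentation of a sentence is the basic idea (measure 59) plus its repetition (bar 60); the repetition of the basic idea is therefore m. 60.

measures 60–60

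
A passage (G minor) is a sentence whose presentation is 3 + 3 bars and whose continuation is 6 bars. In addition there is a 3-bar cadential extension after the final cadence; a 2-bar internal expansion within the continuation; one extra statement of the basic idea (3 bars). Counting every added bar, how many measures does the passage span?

20 measures

Basic sentence: 3 + 3 + 6 = 12 bars.
12 (basic form) + 3 (cadential extension) + 2 (internal expansion) + 3 (extra statement) = 20.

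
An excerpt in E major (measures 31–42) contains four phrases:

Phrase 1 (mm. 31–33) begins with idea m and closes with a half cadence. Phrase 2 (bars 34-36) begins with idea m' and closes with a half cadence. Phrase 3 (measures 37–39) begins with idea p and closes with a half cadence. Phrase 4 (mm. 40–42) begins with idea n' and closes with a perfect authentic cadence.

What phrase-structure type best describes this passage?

Four phrases in two halves: the first half (measures 31–36) ends with a half cadence, the second (mm. 37–42) with a perfect authentic cadence — a large antecedent–consequent pair, i.e. a double period.
Phrase 3 begins with different material from phrase 1, making it contrasting.

contrasting double period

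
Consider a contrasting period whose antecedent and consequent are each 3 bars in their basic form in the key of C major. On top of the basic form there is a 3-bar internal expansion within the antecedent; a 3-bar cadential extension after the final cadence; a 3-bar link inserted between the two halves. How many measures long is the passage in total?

15 measures

Basic contrasting period: 3 + 3 = 6 bars.
6 (basic form) + 3 (internal expansion) + 3 (cadential extension) + 3 (link) = 15.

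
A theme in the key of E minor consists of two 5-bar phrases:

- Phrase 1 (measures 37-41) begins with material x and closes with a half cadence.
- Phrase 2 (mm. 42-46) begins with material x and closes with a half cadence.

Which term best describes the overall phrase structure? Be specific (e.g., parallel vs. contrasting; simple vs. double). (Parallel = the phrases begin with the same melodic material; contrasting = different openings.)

Both phrases have the same opening (x) and the same cadence (half cadence): the second is a restatement, not a consequent, so this is a repeated phrase rather than a period.

repeated phrase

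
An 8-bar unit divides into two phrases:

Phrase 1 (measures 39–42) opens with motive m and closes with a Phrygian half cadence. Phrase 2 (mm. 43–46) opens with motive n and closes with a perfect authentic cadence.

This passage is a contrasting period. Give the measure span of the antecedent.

measures 39–42

The antecedent is the phrase ending with the weaker cadence (Phrygian half cadence, phrase 1) and the consequent the one ending more conclusively (perfect authentic cadence, phrase 2); the antecedent is mm. 39-42.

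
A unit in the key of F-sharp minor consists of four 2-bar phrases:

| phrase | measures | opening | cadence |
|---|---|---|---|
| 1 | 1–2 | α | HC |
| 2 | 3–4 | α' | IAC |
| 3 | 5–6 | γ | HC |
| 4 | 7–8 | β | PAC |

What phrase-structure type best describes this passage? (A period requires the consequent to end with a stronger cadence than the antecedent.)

contrasting double period

Four phrases in two halves: the first half (bars 1-4) ends with an imperfect authentic cadence, the second (mm. 5–8) with a perfect authentic cadence — a large antecedent–consequent pair, i.e. a double period.
Phrase 3 begins with different material from phrase 1, making it contrasting.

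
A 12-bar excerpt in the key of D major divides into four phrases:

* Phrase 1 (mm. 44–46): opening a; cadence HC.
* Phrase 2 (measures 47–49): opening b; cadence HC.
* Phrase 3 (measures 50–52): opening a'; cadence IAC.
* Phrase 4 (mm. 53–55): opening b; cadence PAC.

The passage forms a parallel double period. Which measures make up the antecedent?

In a double period the four phrases pair into a large antecedent (phrases 1–2, ending half cadence) and a large consequent (phrases 3–4, ending perfect authentic cadence). The antecedent spans mm. 44-49.

measures 44–49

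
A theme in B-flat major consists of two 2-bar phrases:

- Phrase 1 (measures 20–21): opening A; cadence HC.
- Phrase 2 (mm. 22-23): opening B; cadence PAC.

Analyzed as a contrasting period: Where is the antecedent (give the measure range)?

measures 20–21

The antecedent is the phrase ending with the weaker cadence (half cadence, phrase 1) and the consequent the one ending more conclusively (perfect authentic cadence, phrase 2); the antecedent is measures 20-21.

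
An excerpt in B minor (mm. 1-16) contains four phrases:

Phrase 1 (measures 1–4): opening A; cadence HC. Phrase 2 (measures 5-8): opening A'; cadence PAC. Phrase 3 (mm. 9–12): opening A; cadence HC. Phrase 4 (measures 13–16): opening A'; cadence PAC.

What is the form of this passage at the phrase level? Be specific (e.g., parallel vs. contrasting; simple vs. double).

The cadence pattern HC–PAC–HC–PAC is weak–strong twice, and phrases 3–4 restate phrases 1–2: a period heard twice, not a double period (which would end weakly at phrase 2).

repeated period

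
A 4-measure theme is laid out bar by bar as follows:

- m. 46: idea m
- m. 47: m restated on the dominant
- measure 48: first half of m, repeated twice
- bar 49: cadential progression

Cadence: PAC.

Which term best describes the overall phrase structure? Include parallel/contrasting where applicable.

sentence

Basic idea (m. 46) + its repetition (m. 47) form the presentation; fragmentation and cadence (measures 48–49) form the continuation — the 4-bar whole is a sentence.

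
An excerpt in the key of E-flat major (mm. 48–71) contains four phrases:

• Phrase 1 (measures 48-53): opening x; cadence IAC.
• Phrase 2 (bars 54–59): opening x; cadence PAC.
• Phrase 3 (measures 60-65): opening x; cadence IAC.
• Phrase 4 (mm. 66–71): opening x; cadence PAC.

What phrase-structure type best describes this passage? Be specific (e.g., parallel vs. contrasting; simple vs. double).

repeated period

The cadence pattern IAC–PAC–IAC–PAC is weak–strong twice, and phrases 3–4 restate phrases 1–2: a period heard twice, not a double period (which would end weakly at phrase 2).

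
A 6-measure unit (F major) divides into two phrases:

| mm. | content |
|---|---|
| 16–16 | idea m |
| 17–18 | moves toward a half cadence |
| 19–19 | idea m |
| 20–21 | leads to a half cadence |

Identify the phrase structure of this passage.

repeated phrase

Both phrases have the same opening (m) and the same cadence (half cadence): the second is a restatement, not a consequent, so this is a repeated phrase rather than a period.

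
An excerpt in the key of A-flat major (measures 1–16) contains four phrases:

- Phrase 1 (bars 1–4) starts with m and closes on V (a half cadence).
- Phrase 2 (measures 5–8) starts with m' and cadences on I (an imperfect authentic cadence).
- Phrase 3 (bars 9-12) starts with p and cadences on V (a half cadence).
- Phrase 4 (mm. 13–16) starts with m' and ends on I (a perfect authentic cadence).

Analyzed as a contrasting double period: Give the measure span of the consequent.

In a double period the four phrases pair into a large antecedent (phrases 1–2, ending imperfect authentic cadence) and a large consequent (phrases 3–4, ending perfect authentic cadence). The consequent spans bars 9–16.

measures 9–16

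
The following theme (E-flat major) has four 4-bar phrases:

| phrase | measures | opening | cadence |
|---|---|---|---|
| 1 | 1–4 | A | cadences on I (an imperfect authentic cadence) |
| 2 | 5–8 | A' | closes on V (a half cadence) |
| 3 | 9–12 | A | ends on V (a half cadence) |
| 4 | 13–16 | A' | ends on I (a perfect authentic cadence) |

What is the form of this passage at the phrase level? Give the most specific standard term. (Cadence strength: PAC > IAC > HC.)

Four phrases in two halves: the first half (mm. 1–8) ends with a half cadence, the second (measures 9-16) with a perfect authentic cadence — a large antecedent–consequent pair, i.e. a double period.
Phrase 3 begins with the same material as phrase 1, making it parallel.

parallel double period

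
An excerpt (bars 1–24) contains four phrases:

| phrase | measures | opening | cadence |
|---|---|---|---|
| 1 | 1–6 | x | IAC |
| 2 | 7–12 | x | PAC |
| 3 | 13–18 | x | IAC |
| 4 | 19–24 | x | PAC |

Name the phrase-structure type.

The cadence pattern IAC–PAC–IAC–PAC is weak–strong twice, and phrases 3–4 restate phrases 1–2: a period heard twice, not a double period (which would end weakly at phrase 2).

repeated period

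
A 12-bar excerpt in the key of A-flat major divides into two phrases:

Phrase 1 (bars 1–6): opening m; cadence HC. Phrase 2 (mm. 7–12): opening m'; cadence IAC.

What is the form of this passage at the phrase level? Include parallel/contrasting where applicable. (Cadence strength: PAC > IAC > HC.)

Phrase 1 ends with a half cadence (weaker) and phrase 2 with an imperfect authentic cadence (stronger): antecedent + consequent = a period.
The two phrases open with the same material (m / m'), so the period is parallel.

parallel period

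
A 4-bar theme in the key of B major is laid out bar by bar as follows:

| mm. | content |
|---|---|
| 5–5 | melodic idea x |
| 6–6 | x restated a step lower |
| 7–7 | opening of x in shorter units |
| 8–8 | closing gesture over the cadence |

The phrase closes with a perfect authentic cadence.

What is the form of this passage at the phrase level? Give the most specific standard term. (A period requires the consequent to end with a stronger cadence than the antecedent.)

Basic idea (m. 5) + its repetition (m. 6) form the presentation; fragmentation and cadence (bars 7–8) form the continuation — the 4-bar whole is a sentence.

sentence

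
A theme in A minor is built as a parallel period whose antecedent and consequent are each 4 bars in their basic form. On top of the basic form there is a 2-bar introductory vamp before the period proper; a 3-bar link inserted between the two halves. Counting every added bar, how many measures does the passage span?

13 measures

Basic parallel period: 4 + 4 = 8 bars.
8 (basic form) + 2 (introduction) + 3 (link) = 13.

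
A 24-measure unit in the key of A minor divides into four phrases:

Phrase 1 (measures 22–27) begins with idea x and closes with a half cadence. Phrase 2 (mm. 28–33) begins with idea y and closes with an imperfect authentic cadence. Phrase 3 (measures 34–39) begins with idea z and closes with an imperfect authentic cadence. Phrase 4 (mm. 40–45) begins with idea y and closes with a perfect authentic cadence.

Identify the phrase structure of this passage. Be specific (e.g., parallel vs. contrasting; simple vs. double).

Four phrases in two halves: the first half (measures 22–33) ends with an imperfect authentic cadence, the second (mm. 34–45) with a perfect authentic cadence — a large antecedent–consequent pair, i.e. a double period.
Phrase 3 begins with different material from phrase 1, making it contrasting.

contrasting double period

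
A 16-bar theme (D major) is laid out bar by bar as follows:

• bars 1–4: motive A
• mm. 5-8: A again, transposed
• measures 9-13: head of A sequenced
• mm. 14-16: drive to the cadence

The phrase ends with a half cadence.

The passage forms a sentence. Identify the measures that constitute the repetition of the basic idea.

measures 5–8

The presentation of a sentence is the basic idea (mm. 1–4) plus its repetition (mm. 5-8); the repetition of the basic idea is therefore bars 5–8.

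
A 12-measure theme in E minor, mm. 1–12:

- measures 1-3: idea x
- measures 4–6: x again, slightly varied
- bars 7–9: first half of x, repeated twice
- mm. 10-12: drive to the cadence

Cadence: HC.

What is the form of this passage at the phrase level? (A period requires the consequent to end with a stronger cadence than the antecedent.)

Basic idea (mm. 1–3) + its repetition (mm. 4–6) form the presentation; fragmentation and cadence (measures 7–12) form the continuation — the 12-bar whole is a sentence.

sentence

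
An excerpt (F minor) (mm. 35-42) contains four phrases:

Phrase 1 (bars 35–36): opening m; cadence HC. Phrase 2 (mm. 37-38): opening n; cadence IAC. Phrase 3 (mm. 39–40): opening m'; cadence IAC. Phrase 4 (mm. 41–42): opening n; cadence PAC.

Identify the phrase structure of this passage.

parallel double period

Four phrases in two halves: the first half (mm. 35–38) ends with an imperfect authentic cadence, the second (measures 39–42) with a perfect authentic cadence — a large antecedent–consequent pair, i.e. a double period.
Phrase 3 begins with the same material as phrase 1, making it parallel.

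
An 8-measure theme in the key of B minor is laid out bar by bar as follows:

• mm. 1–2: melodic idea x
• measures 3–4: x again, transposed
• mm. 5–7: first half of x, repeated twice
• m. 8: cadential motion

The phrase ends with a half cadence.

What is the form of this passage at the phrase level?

Basic idea (measures 1–2) + its repetition (bars 3-4) form the presentation; fragmentation and cadence (mm. 5–8) form the continuation — the 8-bar whole is a sentence.

sentence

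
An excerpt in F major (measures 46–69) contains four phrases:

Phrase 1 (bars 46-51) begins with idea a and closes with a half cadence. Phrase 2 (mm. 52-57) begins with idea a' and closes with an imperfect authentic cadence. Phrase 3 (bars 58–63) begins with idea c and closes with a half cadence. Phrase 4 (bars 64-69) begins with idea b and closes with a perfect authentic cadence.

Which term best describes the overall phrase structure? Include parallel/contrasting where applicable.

contrasting double period

Four phrases in two halves: the first half (measures 46–57) ends with an imperfect authentic cadence, the second (bars 58–69) with a perfect authentic cadence — a large antecedent–consequent pair, i.e. a double period.
Phrase 3 begins with different material from phrase 1, making it contrasting.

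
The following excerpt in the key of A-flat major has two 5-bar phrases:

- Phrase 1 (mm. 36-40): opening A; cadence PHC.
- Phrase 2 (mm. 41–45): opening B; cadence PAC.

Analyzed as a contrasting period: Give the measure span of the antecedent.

measures 36–40

The antecedent is the phrase ending with the weaker cadence (Phrygian half cadence, phrase 1) and the consequent the one ending more conclusively (perfect authentic cadence, phrase 2); the antecedent is bars 36-40.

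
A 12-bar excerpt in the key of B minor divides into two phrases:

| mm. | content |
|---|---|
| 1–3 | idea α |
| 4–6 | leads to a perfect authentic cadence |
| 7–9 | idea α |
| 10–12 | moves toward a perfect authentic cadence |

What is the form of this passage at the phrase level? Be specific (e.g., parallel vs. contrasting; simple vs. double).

Both phrases have the same opening (α) and the same cadence (perfect authentic cadence): the second is a restatement, not a consequent, so this is a repeated phrase rather than a period.

repeated phrase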